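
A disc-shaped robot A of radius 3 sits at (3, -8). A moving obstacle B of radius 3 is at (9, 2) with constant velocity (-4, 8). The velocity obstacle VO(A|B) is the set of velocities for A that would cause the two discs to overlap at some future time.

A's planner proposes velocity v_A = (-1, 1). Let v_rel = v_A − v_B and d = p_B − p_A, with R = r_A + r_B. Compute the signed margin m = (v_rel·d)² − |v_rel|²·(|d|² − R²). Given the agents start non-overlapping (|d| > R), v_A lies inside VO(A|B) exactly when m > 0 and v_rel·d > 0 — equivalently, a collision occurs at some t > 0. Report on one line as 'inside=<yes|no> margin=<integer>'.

d = (6, 10),  |d|² = 136;  R = 3+3 = 6,  c = 136−6² = 100
v_rel = (3, -7),  |v_rel|² = 58;  v_rel·d = (3)·(6) + (-7)·(10) = -52
58·t² + 104·t + 100 = 0  ⇒  m = (-52)² − 58·100 = -3096
m = -3096 < 0,  v_rel·d = -52 < 0  ⇒  outside

inside=no margin=-3096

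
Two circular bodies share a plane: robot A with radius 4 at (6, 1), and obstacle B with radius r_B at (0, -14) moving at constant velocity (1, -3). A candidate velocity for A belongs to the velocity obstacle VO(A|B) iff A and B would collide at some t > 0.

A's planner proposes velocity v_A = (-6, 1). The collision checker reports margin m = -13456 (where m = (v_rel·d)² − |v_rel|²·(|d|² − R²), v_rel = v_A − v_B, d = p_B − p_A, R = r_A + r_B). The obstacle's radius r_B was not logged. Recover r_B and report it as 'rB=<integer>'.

m = -13456
d = (-6, -15);  v_rel = (-7, 4),  |v_rel|² = 65
v_rel×d = (-7)·(-15) − (4)·(-6) = 129
since m = R²·65 − 129²:  R² = (16641 + -13456) / 65 = 49
R = √49 = 7  ⇒  r_B = 7 − 4 = 3

rB=3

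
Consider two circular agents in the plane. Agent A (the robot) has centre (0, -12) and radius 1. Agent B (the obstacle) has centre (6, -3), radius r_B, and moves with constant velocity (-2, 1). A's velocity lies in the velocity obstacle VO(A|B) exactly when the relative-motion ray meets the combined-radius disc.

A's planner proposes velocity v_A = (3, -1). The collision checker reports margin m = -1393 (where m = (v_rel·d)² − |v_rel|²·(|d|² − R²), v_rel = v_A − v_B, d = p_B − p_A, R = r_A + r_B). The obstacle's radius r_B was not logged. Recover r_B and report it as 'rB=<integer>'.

m = -1393
d = (6, 9);  v_rel = (5, -2),  |v_rel|² = 29
v_rel×d = (5)·(9) − (-2)·(6) = 57
since m = R²·29 − 57²:  R² = (3249 + -1393) / 29 = 64
R = √64 = 8  ⇒  r_B = 8 − 1 = 7

rB=7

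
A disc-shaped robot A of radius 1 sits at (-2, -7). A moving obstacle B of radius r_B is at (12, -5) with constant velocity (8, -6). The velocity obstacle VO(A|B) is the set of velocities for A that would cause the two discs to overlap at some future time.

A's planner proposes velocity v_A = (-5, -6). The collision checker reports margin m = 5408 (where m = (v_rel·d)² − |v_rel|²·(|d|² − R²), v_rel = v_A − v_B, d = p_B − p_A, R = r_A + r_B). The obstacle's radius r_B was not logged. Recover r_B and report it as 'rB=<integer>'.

m = 5408
d = (14, 2);  v_rel = (-13, 0),  |v_rel|² = 169
v_rel×d = (-13)·(2) − (0)·(14) = -26
since m = R²·169 − (-26)²:  R² = (676 + 5408) / 169 = 36
R = √36 = 6  ⇒  r_B = 6 − 1 = 5

rB=5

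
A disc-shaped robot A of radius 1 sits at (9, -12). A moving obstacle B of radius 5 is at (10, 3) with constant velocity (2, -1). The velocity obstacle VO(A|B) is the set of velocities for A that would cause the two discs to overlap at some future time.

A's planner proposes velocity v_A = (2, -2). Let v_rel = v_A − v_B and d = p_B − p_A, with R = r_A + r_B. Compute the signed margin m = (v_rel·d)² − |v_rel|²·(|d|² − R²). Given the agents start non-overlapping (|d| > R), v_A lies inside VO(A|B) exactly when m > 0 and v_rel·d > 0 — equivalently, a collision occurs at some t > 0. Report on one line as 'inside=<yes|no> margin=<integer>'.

d = (1, 15),  |d|² = 226;  R = 1+5 = 6,  c = 226−6² = 190
v_rel = (0, -1),  |v_rel|² = 1;  v_rel·d = (0)·(1) + (-1)·(15) = -15
1·t² + 30·t + 190 = 0  ⇒  m = (-15)² − 1·190 = 35
m = 35 > 0,  v_rel·d = -15 < 0  ⇒  outside

inside=no margin=35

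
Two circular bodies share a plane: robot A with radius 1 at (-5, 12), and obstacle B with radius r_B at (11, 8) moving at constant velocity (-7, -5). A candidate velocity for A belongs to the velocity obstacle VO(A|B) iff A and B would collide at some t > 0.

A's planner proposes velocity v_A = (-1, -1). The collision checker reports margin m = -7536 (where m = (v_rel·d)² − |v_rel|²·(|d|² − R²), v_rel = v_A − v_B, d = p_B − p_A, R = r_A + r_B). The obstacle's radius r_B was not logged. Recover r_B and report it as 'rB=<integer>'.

m = -7536
d = (16, -4);  v_rel = (6, 4),  |v_rel|² = 52
v_rel×d = (6)·(-4) − (4)·(16) = -88
since m = R²·52 − (-88)²:  R² = (7744 + -7536) / 52 = 4
R = √4 = 2  ⇒  r_B = 2 − 1 = 1

rB=1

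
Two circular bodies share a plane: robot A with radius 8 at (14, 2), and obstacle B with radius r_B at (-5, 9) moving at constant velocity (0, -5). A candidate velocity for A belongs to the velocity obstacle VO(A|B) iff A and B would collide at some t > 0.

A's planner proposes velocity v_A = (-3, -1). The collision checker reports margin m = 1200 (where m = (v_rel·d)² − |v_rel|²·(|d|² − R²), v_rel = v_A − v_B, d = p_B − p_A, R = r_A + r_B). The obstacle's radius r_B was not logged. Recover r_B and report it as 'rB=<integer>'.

m = 1200
d = (-19, 7);  v_rel = (-3, 4),  |v_rel|² = 25
v_rel×d = (-3)·(7) − (4)·(-19) = 55
since m = R²·25 − 55²:  R² = (3025 + 1200) / 25 = 169
R = √169 = 13  ⇒  r_B = 13 − 8 = 5

rB=5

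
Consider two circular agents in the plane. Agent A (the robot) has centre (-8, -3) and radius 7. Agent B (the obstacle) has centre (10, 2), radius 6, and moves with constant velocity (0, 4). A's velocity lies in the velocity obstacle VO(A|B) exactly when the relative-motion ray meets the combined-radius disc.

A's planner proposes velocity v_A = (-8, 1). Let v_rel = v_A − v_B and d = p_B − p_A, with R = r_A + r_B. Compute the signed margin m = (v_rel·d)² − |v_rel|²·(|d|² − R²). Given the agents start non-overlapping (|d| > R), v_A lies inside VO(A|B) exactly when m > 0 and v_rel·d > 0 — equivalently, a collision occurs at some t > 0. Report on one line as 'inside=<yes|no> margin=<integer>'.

d = (18, 5),  |d|² = 349;  R = 7+6 = 13,  c = 349−13² = 180
v_rel = (-8, -3),  |v_rel|² = 73;  v_rel·d = (-8)·(18) + (-3)·(5) = -159
73·t² + 318·t + 180 = 0  ⇒  m = (-159)² − 73·180 = 12141
m = 12141 > 0,  v_rel·d = -159 < 0  ⇒  outside

inside=no margin=12141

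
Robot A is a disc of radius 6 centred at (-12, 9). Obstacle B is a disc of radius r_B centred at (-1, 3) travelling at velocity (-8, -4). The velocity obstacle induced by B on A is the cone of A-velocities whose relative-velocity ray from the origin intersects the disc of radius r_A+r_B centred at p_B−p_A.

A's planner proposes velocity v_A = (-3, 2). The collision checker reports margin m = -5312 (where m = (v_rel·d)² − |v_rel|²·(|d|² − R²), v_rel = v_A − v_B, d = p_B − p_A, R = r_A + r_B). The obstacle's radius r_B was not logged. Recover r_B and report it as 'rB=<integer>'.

m = -5312
d = (11, -6);  v_rel = (5, 6),  |v_rel|² = 61
v_rel×d = (5)·(-6) − (6)·(11) = -96
since m = R²·61 − (-96)²:  R² = (9216 + -5312) / 61 = 64
R = √64 = 8  ⇒  r_B = 8 − 6 = 2

rB=2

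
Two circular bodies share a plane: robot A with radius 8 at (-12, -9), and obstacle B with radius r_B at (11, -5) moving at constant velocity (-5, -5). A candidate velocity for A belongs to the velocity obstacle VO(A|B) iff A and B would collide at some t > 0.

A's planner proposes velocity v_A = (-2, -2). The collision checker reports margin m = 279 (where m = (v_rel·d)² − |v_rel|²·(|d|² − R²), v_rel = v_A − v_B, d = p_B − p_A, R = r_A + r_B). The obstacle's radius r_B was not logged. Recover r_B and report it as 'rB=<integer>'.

m = 279
d = (23, 4);  v_rel = (3, 3),  |v_rel|² = 18
v_rel×d = (3)·(4) − (3)·(23) = -57
since m = R²·18 − (-57)²:  R² = (3249 + 279) / 18 = 196
R = √196 = 14  ⇒  r_B = 14 − 8 = 6

rB=6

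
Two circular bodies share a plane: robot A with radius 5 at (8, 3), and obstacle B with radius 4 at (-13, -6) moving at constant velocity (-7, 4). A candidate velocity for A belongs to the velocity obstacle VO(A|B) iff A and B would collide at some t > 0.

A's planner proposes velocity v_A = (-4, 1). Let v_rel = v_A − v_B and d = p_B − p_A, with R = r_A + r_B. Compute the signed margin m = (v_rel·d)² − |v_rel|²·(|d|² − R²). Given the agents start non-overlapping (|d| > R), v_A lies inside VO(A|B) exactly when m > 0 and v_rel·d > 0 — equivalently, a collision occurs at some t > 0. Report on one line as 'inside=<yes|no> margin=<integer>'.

d = (-21, -9),  |d|² = 522;  R = 5+4 = 9,  c = 522−9² = 441
v_rel = (3, -3),  |v_rel|² = 18;  v_rel·d = (3)·(-21) + (-3)·(-9) = -36
18·t² + 72·t + 441 = 0  ⇒  m = (-36)² − 18·441 = -6642
m = -6642 < 0,  v_rel·d = -36 < 0  ⇒  outside

inside=no margin=-6642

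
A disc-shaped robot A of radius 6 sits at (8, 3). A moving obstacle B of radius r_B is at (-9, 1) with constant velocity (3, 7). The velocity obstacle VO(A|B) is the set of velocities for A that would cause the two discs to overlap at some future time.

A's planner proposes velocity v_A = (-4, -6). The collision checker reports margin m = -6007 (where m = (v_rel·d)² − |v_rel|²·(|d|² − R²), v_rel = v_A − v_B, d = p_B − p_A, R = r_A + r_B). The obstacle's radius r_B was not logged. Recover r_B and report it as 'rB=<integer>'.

m = -6007
d = (-17, -2);  v_rel = (-7, -13),  |v_rel|² = 218
v_rel×d = (-7)·(-2) − (-13)·(-17) = -207
since m = R²·218 − (-207)²:  R² = (42849 + -6007) / 218 = 169
R = √169 = 13  ⇒  r_B = 13 − 6 = 7

rB=7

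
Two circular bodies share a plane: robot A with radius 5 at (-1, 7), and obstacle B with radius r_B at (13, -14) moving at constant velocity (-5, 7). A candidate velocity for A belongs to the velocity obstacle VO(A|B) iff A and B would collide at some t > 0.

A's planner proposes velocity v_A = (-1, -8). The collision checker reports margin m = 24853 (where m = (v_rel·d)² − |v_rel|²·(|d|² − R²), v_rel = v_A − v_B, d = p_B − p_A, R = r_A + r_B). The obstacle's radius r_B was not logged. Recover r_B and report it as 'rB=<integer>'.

m = 24853
d = (14, -21);  v_rel = (4, -15),  |v_rel|² = 241
v_rel×d = (4)·(-21) − (-15)·(14) = 126
since m = R²·241 − 126²:  R² = (15876 + 24853) / 241 = 169
R = √169 = 13  ⇒  r_B = 13 − 5 = 8

rB=8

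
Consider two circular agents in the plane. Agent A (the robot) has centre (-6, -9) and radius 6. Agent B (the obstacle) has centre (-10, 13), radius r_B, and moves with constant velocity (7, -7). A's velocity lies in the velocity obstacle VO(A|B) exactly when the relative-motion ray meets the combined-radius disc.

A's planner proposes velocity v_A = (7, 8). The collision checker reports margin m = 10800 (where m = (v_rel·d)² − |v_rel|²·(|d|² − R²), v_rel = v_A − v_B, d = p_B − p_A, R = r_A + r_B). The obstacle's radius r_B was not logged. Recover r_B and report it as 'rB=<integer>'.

m = 10800
d = (-4, 22);  v_rel = (0, 15),  |v_rel|² = 225
v_rel×d = (0)·(22) − (15)·(-4) = 60
since m = R²·225 − 60²:  R² = (3600 + 10800) / 225 = 64
R = √64 = 8  ⇒  r_B = 8 − 6 = 2

rB=2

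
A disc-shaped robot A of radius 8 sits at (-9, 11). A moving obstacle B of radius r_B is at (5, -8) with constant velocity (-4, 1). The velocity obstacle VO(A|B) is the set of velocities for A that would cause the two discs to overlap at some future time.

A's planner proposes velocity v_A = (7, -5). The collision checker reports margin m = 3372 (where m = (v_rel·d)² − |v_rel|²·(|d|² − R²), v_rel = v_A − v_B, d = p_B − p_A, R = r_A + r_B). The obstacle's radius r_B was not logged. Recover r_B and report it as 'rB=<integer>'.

m = 3372
d = (14, -19);  v_rel = (11, -6),  |v_rel|² = 157
v_rel×d = (11)·(-19) − (-6)·(14) = -125
since m = R²·157 − (-125)²:  R² = (15625 + 3372) / 157 = 121
R = √121 = 11  ⇒  r_B = 11 − 8 = 3

rB=3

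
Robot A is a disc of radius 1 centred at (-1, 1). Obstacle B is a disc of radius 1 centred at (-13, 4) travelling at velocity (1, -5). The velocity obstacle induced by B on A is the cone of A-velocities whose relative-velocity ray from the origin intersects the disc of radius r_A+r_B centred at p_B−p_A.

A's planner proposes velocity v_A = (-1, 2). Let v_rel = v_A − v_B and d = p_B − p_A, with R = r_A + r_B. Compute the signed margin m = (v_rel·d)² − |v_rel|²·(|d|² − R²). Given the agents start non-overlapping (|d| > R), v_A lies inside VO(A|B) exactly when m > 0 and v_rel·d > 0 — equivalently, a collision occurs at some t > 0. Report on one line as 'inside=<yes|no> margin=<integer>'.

d = (-12, 3),  |d|² = 153;  R = 1+1 = 2,  c = 153−2² = 149
v_rel = (-2, 7),  |v_rel|² = 53;  v_rel·d = (-2)·(-12) + (7)·(3) = 45
53·t² − 90·t + 149 = 0  ⇒  m = 45² − 53·149 = -5872
m = -5872 < 0,  v_rel·d = 45 > 0  ⇒  outside

inside=no margin=-5872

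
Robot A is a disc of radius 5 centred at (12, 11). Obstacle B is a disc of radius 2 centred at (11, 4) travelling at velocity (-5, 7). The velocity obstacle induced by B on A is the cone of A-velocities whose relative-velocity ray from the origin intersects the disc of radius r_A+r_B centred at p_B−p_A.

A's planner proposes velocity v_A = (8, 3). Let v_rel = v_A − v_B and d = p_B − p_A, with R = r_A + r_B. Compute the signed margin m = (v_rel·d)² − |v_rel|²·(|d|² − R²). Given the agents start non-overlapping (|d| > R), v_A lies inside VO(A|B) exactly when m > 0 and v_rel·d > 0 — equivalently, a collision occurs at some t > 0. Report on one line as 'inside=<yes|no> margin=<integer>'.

d = (-1, -7),  |d|² = 50;  R = 5+2 = 7,  c = 50−7² = 1
v_rel = (13, -4),  |v_rel|² = 185;  v_rel·d = (13)·(-1) + (-4)·(-7) = 15
185·t² − 30·t + 1 = 0  ⇒  m = 15² − 185·1 = 40
m = 40 > 0,  v_rel·d = 15 > 0  ⇒  inside

inside=yes margin=40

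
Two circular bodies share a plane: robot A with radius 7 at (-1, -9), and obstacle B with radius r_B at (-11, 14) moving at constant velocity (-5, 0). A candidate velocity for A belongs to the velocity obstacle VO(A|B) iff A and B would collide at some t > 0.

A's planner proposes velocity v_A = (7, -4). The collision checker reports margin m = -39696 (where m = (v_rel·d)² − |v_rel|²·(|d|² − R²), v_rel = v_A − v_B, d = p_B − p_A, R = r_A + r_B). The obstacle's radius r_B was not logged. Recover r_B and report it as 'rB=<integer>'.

m = -39696
d = (-10, 23);  v_rel = (12, -4),  |v_rel|² = 160
v_rel×d = (12)·(23) − (-4)·(-10) = 236
since m = R²·160 − 236²:  R² = (55696 + -39696) / 160 = 100
R = √100 = 10  ⇒  r_B = 10 − 7 = 3

rB=3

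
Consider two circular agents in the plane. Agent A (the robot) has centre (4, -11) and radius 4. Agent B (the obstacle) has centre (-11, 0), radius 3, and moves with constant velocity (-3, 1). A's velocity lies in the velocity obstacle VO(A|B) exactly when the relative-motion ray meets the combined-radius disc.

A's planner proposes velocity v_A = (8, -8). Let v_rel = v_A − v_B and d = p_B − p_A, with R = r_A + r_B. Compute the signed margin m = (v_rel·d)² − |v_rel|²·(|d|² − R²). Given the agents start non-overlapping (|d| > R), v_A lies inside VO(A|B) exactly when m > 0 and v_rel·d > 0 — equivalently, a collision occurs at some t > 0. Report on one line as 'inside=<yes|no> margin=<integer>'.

d = (-15, 11),  |d|² = 346;  R = 4+3 = 7,  c = 346−7² = 297
v_rel = (11, -9),  |v_rel|² = 202;  v_rel·d = (11)·(-15) + (-9)·(11) = -264
202·t² + 528·t + 297 = 0  ⇒  m = (-264)² − 202·297 = 9702
m = 9702 > 0,  v_rel·d = -264 < 0  ⇒  outside

inside=no margin=9702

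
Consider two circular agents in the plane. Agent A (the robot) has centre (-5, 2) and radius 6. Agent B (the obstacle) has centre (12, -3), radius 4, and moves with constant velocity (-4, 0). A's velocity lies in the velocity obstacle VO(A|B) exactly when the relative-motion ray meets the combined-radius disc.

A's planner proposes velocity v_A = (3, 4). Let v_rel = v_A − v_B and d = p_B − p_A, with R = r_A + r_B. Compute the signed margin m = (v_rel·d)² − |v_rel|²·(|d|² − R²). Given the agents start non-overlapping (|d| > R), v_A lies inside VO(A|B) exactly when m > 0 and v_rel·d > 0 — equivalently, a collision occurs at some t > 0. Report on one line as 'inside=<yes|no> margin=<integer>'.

d = (17, -5),  |d|² = 314;  R = 6+4 = 10,  c = 314−10² = 214
v_rel = (7, 4),  |v_rel|² = 65;  v_rel·d = (7)·(17) + (4)·(-5) = 99
65·t² − 198·t + 214 = 0  ⇒  m = 99² − 65·214 = -4109
m = -4109 < 0,  v_rel·d = 99 > 0  ⇒  outside

inside=no margin=-4109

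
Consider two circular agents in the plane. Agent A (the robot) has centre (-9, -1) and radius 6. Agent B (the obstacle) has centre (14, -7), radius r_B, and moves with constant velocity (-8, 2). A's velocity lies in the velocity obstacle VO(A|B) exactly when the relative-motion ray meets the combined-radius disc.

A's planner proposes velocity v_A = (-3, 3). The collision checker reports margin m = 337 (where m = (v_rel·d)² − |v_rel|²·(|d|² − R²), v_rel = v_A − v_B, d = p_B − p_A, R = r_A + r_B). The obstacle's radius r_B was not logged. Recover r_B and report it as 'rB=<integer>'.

m = 337
d = (23, -6);  v_rel = (5, 1),  |v_rel|² = 26
v_rel×d = (5)·(-6) − (1)·(23) = -53
since m = R²·26 − (-53)²:  R² = (2809 + 337) / 26 = 121
R = √121 = 11  ⇒  r_B = 11 − 6 = 5

rB=5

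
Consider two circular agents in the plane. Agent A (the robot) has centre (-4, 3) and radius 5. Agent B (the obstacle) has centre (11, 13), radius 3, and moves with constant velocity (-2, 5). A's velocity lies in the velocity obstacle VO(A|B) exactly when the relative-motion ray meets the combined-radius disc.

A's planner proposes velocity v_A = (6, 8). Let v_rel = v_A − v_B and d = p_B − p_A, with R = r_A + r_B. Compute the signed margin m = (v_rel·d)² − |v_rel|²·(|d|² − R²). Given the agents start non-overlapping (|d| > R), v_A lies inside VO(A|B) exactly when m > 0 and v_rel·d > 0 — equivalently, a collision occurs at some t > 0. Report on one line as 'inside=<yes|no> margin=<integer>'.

d = (15, 10),  |d|² = 325;  R = 5+3 = 8,  c = 325−8² = 261
v_rel = (8, 3),  |v_rel|² = 73;  v_rel·d = (8)·(15) + (3)·(10) = 150
73·t² − 300·t + 261 = 0  ⇒  m = 150² − 73·261 = 3447
m = 3447 > 0,  v_rel·d = 150 > 0  ⇒  inside

inside=yes margin=3447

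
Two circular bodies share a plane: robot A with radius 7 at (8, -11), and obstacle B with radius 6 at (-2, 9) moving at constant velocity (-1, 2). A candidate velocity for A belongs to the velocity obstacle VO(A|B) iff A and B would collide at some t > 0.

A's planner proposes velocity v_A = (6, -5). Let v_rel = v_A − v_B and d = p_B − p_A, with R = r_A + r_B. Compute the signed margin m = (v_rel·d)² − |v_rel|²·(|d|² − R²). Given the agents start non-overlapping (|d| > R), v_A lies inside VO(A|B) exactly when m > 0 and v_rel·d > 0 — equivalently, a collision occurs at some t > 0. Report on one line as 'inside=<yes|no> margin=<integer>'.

d = (-10, 20),  |d|² = 500;  R = 7+6 = 13,  c = 500−13² = 331
v_rel = (7, -7),  |v_rel|² = 98;  v_rel·d = (7)·(-10) + (-7)·(20) = -210
98·t² + 420·t + 331 = 0  ⇒  m = (-210)² − 98·331 = 11662
m = 11662 > 0,  v_rel·d = -210 < 0  ⇒  outside

inside=no margin=11662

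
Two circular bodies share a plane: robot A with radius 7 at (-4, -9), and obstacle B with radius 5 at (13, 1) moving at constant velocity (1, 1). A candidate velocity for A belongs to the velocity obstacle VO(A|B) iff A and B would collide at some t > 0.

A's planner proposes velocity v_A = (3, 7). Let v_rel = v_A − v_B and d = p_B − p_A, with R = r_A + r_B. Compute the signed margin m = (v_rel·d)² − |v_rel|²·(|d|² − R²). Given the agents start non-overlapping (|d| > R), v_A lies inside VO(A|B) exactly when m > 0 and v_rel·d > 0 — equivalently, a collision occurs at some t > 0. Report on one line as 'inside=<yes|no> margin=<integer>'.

d = (17, 10),  |d|² = 389;  R = 7+5 = 12,  c = 389−12² = 245
v_rel = (2, 6),  |v_rel|² = 40;  v_rel·d = (2)·(17) + (6)·(10) = 94
40·t² − 188·t + 245 = 0  ⇒  m = 94² − 40·245 = -964
m = -964 < 0,  v_rel·d = 94 > 0  ⇒  outside

inside=no margin=-964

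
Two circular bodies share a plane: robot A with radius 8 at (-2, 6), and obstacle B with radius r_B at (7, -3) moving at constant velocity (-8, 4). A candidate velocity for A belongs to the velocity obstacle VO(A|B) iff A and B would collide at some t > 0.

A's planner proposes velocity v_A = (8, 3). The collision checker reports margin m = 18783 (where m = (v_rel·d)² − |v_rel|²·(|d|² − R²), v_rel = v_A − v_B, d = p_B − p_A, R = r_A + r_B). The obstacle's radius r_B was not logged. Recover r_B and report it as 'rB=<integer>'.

m = 18783
d = (9, -9);  v_rel = (16, -1),  |v_rel|² = 257
v_rel×d = (16)·(-9) − (-1)·(9) = -135
since m = R²·257 − (-135)²:  R² = (18225 + 18783) / 257 = 144
R = √144 = 12  ⇒  r_B = 12 − 8 = 4

rB=4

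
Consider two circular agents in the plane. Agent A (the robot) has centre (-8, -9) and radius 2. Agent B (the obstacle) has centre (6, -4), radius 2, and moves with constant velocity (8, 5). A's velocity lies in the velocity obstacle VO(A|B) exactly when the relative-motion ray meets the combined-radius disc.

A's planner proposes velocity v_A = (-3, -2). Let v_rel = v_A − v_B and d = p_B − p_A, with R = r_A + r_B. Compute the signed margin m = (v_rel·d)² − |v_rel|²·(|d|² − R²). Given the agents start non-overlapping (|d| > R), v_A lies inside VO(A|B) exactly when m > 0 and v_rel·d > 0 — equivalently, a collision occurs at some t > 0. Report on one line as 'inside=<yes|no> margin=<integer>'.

d = (14, 5),  |d|² = 221;  R = 2+2 = 4,  c = 221−4² = 205
v_rel = (-11, -7),  |v_rel|² = 170;  v_rel·d = (-11)·(14) + (-7)·(5) = -189
170·t² + 378·t + 205 = 0  ⇒  m = (-189)² − 170·205 = 871
m = 871 > 0,  v_rel·d = -189 < 0  ⇒  outside

inside=no margin=871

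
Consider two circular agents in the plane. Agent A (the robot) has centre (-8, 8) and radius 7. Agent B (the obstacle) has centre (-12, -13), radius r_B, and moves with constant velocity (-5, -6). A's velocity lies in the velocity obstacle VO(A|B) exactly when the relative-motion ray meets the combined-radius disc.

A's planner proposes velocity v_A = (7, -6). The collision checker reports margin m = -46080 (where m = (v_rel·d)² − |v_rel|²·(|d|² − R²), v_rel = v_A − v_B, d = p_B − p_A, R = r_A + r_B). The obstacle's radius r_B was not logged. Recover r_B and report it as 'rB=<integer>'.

m = -46080
d = (-4, -21);  v_rel = (12, 0),  |v_rel|² = 144
v_rel×d = (12)·(-21) − (0)·(-4) = -252
since m = R²·144 − (-252)²:  R² = (63504 + -46080) / 144 = 121
R = √121 = 11  ⇒  r_B = 11 − 7 = 4

rB=4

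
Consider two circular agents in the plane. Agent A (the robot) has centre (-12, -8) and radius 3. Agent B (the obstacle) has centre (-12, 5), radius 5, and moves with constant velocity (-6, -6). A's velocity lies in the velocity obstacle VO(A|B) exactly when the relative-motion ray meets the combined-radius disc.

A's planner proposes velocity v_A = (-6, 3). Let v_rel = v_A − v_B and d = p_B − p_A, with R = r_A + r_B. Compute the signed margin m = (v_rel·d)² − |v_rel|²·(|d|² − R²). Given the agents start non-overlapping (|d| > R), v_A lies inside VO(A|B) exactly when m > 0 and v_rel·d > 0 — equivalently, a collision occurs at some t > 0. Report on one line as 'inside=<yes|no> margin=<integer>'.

d = (0, 13),  |d|² = 169;  R = 3+5 = 8,  c = 169−8² = 105
v_rel = (0, 9),  |v_rel|² = 81;  v_rel·d = (0)·(0) + (9)·(13) = 117
81·t² − 234·t + 105 = 0  ⇒  m = 117² − 81·105 = 5184
m = 5184 > 0,  v_rel·d = 117 > 0  ⇒  inside

inside=yes margin=5184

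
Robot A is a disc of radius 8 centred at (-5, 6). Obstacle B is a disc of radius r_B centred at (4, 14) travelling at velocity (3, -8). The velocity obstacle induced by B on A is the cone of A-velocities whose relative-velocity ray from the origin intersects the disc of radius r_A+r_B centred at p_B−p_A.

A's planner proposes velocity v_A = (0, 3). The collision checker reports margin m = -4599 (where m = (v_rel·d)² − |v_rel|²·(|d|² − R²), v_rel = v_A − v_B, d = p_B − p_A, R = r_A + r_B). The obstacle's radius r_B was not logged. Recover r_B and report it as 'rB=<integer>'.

m = -4599
d = (9, 8);  v_rel = (-3, 11),  |v_rel|² = 130
v_rel×d = (-3)·(8) − (11)·(9) = -123
since m = R²·130 − (-123)²:  R² = (15129 + -4599) / 130 = 81
R = √81 = 9  ⇒  r_B = 9 − 8 = 1

rB=1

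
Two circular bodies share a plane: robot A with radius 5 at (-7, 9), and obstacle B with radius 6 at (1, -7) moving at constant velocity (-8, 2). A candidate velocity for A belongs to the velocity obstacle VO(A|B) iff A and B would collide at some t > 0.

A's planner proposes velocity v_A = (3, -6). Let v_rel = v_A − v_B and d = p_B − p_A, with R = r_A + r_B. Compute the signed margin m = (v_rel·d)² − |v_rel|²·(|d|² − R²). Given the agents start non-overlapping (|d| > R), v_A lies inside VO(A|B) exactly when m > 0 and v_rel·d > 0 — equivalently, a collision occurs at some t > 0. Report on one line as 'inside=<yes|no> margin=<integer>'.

d = (8, -16),  |d|² = 320;  R = 5+6 = 11,  c = 320−11² = 199
v_rel = (11, -8),  |v_rel|² = 185;  v_rel·d = (11)·(8) + (-8)·(-16) = 216
185·t² − 432·t + 199 = 0  ⇒  m = 216² − 185·199 = 9841
m = 9841 > 0,  v_rel·d = 216 > 0  ⇒  inside

inside=yes margin=9841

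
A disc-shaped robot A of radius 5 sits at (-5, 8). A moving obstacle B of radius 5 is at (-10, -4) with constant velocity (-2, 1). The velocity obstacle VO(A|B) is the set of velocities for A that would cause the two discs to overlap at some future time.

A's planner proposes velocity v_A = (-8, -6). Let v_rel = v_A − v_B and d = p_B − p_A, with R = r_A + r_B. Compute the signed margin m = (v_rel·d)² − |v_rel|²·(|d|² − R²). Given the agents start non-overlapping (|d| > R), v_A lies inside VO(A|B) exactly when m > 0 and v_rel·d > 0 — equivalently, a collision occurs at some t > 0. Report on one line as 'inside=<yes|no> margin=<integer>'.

d = (-5, -12),  |d|² = 169;  R = 5+5 = 10,  c = 169−10² = 69
v_rel = (-6, -7),  |v_rel|² = 85;  v_rel·d = (-6)·(-5) + (-7)·(-12) = 114
85·t² − 228·t + 69 = 0  ⇒  m = 114² − 85·69 = 7131
m = 7131 > 0,  v_rel·d = 114 > 0  ⇒  inside

inside=yes margin=7131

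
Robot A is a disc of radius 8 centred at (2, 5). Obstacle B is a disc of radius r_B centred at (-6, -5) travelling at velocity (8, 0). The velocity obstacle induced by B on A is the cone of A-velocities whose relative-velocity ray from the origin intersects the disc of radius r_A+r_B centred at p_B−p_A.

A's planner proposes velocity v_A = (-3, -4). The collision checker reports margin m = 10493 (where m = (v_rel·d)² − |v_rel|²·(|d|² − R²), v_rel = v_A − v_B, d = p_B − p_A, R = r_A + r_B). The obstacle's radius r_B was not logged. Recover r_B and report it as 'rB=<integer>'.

m = 10493
d = (-8, -10);  v_rel = (-11, -4),  |v_rel|² = 137
v_rel×d = (-11)·(-10) − (-4)·(-8) = 78
since m = R²·137 − 78²:  R² = (6084 + 10493) / 137 = 121
R = √121 = 11  ⇒  r_B = 11 − 8 = 3

rB=3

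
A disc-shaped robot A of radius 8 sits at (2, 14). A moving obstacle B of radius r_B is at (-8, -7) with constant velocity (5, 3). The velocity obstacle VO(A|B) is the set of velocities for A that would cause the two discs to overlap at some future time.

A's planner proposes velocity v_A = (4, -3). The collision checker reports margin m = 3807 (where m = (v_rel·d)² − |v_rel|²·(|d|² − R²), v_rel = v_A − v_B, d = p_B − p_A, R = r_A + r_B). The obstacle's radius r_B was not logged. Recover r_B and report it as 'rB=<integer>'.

m = 3807
d = (-10, -21);  v_rel = (-1, -6),  |v_rel|² = 37
v_rel×d = (-1)·(-21) − (-6)·(-10) = -39
since m = R²·37 − (-39)²:  R² = (1521 + 3807) / 37 = 144
R = √144 = 12  ⇒  r_B = 12 − 8 = 4

rB=4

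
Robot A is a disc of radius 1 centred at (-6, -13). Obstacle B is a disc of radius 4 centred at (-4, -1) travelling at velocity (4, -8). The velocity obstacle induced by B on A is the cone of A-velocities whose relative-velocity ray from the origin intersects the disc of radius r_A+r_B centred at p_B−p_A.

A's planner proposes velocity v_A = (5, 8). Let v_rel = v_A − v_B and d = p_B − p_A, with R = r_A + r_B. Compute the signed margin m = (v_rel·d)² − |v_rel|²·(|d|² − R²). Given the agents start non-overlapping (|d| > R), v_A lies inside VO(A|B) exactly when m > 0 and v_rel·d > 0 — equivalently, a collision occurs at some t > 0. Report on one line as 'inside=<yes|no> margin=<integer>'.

d = (2, 12),  |d|² = 148;  R = 1+4 = 5,  c = 148−5² = 123
v_rel = (1, 16),  |v_rel|² = 257;  v_rel·d = (1)·(2) + (16)·(12) = 194
257·t² − 388·t + 123 = 0  ⇒  m = 194² − 257·123 = 6025
m = 6025 > 0,  v_rel·d = 194 > 0  ⇒  inside

inside=yes margin=6025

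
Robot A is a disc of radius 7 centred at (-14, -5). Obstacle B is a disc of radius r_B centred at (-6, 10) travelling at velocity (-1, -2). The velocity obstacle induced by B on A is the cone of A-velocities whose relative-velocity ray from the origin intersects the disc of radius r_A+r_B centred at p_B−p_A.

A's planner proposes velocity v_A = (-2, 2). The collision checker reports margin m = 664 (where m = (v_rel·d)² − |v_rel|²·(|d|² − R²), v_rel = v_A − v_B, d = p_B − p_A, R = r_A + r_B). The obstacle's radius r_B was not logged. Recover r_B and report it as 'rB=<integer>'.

m = 664
d = (8, 15);  v_rel = (-1, 4),  |v_rel|² = 17
v_rel×d = (-1)·(15) − (4)·(8) = -47
since m = R²·17 − (-47)²:  R² = (2209 + 664) / 17 = 169
R = √169 = 13  ⇒  r_B = 13 − 7 = 6

rB=6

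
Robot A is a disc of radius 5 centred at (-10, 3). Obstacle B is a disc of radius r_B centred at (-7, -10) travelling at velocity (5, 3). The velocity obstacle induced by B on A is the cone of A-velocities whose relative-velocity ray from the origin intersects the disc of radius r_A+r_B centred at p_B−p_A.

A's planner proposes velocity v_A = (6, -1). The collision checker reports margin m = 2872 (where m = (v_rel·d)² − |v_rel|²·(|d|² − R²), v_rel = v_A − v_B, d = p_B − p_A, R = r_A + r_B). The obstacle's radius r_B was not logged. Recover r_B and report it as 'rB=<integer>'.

m = 2872
d = (3, -13);  v_rel = (1, -4),  |v_rel|² = 17
v_rel×d = (1)·(-13) − (-4)·(3) = -1
since m = R²·17 − (-1)²:  R² = (1 + 2872) / 17 = 169
R = √169 = 13  ⇒  r_B = 13 − 5 = 8

rB=8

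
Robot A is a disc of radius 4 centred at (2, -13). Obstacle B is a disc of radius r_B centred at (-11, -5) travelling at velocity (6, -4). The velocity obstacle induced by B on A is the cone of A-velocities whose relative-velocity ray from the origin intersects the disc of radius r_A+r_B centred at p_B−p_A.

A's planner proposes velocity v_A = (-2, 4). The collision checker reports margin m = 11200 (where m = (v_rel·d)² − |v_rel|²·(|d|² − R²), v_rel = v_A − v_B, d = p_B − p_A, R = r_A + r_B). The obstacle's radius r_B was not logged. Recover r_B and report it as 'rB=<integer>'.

m = 11200
d = (-13, 8);  v_rel = (-8, 8),  |v_rel|² = 128
v_rel×d = (-8)·(8) − (8)·(-13) = 40
since m = R²·128 − 40²:  R² = (1600 + 11200) / 128 = 100
R = √100 = 10  ⇒  r_B = 10 − 4 = 6

rB=6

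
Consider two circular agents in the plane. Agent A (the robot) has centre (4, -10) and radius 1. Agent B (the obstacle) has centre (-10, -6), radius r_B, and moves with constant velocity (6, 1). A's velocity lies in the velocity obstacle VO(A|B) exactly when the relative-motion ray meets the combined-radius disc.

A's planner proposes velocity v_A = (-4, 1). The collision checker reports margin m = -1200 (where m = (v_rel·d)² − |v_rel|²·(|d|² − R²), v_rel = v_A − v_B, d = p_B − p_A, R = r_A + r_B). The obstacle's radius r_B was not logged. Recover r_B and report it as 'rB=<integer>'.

m = -1200
d = (-14, 4);  v_rel = (-10, 0),  |v_rel|² = 100
v_rel×d = (-10)·(4) − (0)·(-14) = -40
since m = R²·100 − (-40)²:  R² = (1600 + -1200) / 100 = 4
R = √4 = 2  ⇒  r_B = 2 − 1 = 1

rB=1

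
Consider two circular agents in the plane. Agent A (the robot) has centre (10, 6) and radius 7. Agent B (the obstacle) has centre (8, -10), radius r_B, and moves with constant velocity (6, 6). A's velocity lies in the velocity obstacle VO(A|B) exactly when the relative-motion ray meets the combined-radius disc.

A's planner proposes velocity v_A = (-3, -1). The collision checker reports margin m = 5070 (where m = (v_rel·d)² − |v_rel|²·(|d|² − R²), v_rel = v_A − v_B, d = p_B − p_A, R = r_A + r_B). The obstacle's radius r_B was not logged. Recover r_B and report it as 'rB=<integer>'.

m = 5070
d = (-2, -16);  v_rel = (-9, -7),  |v_rel|² = 130
v_rel×d = (-9)·(-16) − (-7)·(-2) = 130
since m = R²·130 − 130²:  R² = (16900 + 5070) / 130 = 169
R = √169 = 13  ⇒  r_B = 13 − 7 = 6

rB=6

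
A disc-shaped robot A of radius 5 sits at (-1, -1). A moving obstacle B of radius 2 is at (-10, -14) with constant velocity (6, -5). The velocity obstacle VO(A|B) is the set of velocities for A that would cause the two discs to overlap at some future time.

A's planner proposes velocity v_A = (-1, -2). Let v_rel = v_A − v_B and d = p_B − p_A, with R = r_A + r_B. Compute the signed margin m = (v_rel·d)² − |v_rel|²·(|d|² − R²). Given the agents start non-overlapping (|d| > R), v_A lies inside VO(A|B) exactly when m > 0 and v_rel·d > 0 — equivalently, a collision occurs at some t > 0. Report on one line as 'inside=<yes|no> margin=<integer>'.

d = (-9, -13),  |d|² = 250;  R = 5+2 = 7,  c = 250−7² = 201
v_rel = (-7, 3),  |v_rel|² = 58;  v_rel·d = (-7)·(-9) + (3)·(-13) = 24
58·t² − 48·t + 201 = 0  ⇒  m = 24² − 58·201 = -11082
m = -11082 < 0,  v_rel·d = 24 > 0  ⇒  outside

inside=no margin=-11082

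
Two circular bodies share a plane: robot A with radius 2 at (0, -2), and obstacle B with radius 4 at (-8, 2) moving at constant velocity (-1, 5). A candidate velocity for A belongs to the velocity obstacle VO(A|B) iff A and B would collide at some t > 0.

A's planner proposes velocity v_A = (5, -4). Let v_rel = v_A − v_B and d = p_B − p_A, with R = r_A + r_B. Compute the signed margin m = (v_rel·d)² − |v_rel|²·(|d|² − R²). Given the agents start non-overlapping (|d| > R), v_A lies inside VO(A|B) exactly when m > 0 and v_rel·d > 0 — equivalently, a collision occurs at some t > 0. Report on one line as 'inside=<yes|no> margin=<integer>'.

d = (-8, 4),  |d|² = 80;  R = 2+4 = 6,  c = 80−6² = 44
v_rel = (6, -9),  |v_rel|² = 117;  v_rel·d = (6)·(-8) + (-9)·(4) = -84
117·t² + 168·t + 44 = 0  ⇒  m = (-84)² − 117·44 = 1908
m = 1908 > 0,  v_rel·d = -84 < 0  ⇒  outside

inside=no margin=1908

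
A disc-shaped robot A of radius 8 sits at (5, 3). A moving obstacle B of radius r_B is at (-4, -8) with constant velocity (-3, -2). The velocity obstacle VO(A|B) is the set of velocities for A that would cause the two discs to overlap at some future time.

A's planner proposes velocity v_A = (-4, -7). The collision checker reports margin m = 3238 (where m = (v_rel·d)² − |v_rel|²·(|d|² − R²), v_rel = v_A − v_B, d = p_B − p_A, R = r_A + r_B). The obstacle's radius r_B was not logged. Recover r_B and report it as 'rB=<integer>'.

m = 3238
d = (-9, -11);  v_rel = (-1, -5),  |v_rel|² = 26
v_rel×d = (-1)·(-11) − (-5)·(-9) = -34
since m = R²·26 − (-34)²:  R² = (1156 + 3238) / 26 = 169
R = √169 = 13  ⇒  r_B = 13 − 8 = 5

rB=5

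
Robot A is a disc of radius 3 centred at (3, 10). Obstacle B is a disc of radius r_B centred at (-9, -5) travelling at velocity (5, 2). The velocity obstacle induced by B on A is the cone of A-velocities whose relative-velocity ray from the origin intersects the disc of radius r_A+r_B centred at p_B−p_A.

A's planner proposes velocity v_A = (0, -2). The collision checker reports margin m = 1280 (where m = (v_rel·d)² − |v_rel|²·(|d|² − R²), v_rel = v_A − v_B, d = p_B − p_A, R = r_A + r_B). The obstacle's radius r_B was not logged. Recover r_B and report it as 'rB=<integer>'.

m = 1280
d = (-12, -15);  v_rel = (-5, -4),  |v_rel|² = 41
v_rel×d = (-5)·(-15) − (-4)·(-12) = 27
since m = R²·41 − 27²:  R² = (729 + 1280) / 41 = 49
R = √49 = 7  ⇒  r_B = 7 − 3 = 4

rB=4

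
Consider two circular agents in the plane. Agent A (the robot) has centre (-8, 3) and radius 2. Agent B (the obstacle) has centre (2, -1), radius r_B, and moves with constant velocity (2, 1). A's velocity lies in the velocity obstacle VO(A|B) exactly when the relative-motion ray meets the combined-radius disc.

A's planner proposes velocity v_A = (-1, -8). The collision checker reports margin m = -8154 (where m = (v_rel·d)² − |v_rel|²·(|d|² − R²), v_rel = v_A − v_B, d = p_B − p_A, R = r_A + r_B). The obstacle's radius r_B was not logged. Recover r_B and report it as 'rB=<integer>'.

m = -8154
d = (10, -4);  v_rel = (-3, -9),  |v_rel|² = 90
v_rel×d = (-3)·(-4) − (-9)·(10) = 102
since m = R²·90 − 102²:  R² = (10404 + -8154) / 90 = 25
R = √25 = 5  ⇒  r_B = 5 − 2 = 3

rB=3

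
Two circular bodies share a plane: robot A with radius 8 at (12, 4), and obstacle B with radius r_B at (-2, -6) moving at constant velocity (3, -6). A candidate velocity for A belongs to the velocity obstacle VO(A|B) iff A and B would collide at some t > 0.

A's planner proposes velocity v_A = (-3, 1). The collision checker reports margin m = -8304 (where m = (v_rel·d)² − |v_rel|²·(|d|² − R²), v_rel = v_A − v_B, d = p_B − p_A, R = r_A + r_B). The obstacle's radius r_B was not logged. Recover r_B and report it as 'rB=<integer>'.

m = -8304
d = (-14, -10);  v_rel = (-6, 7),  |v_rel|² = 85
v_rel×d = (-6)·(-10) − (7)·(-14) = 158
since m = R²·85 − 158²:  R² = (24964 + -8304) / 85 = 196
R = √196 = 14  ⇒  r_B = 14 − 8 = 6

rB=6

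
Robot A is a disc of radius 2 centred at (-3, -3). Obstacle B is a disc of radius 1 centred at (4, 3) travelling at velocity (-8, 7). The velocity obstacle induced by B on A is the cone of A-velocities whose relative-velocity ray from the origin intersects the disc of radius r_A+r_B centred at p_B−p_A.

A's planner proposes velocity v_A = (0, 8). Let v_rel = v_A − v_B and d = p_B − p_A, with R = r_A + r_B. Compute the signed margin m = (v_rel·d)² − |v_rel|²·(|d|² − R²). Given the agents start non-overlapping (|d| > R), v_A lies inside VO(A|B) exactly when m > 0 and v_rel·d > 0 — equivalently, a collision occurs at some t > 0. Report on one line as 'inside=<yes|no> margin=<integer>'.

d = (7, 6),  |d|² = 85;  R = 2+1 = 3,  c = 85−3² = 76
v_rel = (8, 1),  |v_rel|² = 65;  v_rel·d = (8)·(7) + (1)·(6) = 62
65·t² − 124·t + 76 = 0  ⇒  m = 62² − 65·76 = -1096
m = -1096 < 0,  v_rel·d = 62 > 0  ⇒  outside

inside=no margin=-1096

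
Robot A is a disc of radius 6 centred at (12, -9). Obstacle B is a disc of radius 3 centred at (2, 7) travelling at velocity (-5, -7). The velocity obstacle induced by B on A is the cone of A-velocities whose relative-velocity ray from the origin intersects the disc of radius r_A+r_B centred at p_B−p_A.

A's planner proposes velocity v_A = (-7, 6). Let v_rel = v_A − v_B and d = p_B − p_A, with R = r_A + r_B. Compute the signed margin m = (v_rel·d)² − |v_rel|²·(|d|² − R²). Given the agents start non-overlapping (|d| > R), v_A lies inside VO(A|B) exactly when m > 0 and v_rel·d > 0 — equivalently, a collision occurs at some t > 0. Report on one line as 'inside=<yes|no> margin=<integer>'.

d = (-10, 16),  |d|² = 356;  R = 6+3 = 9,  c = 356−9² = 275
v_rel = (-2, 13),  |v_rel|² = 173;  v_rel·d = (-2)·(-10) + (13)·(16) = 228
173·t² − 456·t + 275 = 0  ⇒  m = 228² − 173·275 = 4409
m = 4409 > 0,  v_rel·d = 228 > 0  ⇒  inside

inside=yes margin=4409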